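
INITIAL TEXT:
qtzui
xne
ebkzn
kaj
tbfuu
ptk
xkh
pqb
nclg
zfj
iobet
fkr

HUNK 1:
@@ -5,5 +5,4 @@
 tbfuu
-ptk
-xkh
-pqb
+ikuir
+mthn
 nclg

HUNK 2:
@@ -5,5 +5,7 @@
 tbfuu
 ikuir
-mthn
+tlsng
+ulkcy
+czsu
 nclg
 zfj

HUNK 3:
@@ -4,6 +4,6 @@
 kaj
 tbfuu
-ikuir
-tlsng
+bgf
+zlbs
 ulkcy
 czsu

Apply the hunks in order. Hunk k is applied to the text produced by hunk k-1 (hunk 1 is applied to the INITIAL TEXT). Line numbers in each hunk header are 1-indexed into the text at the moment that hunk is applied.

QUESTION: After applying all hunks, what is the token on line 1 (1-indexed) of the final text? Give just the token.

Hunk 1: at line 5 remove [ptk,xkh,pqb] add [ikuir,mthn] -> 11 lines: qtzui xne ebkzn kaj tbfuu ikuir mthn nclg zfj iobet fkr
Hunk 2: at line 5 remove [mthn] add [tlsng,ulkcy,czsu] -> 13 lines: qtzui xne ebkzn kaj tbfuu ikuir tlsng ulkcy czsu nclg zfj iobet fkr
Hunk 3: at line 4 remove [ikuir,tlsng] add [bgf,zlbs] -> 13 lines: qtzui xne ebkzn kaj tbfuu bgf zlbs ulkcy czsu nclg zfj iobet fkr
Final line 1: qtzui

Answer: qtzui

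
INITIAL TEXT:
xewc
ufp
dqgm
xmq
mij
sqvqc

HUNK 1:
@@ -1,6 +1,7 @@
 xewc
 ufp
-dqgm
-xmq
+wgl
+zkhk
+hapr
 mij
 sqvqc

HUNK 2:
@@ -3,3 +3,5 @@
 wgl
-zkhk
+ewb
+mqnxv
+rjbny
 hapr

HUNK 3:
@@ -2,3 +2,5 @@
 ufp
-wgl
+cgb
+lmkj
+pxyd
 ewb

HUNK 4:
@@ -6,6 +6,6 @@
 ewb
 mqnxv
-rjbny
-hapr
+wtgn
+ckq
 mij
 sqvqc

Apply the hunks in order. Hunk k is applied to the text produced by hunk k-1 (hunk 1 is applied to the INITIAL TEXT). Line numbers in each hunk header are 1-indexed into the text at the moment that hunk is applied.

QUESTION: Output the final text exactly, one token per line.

Hunk 1: at line 1 remove [dqgm,xmq] add [wgl,zkhk,hapr] -> 7 lines: xewc ufp wgl zkhk hapr mij sqvqc
Hunk 2: at line 3 remove [zkhk] add [ewb,mqnxv,rjbny] -> 9 lines: xewc ufp wgl ewb mqnxv rjbny hapr mij sqvqc
Hunk 3: at line 2 remove [wgl] add [cgb,lmkj,pxyd] -> 11 lines: xewc ufp cgb lmkj pxyd ewb mqnxv rjbny hapr mij sqvqc
Hunk 4: at line 6 remove [rjbny,hapr] add [wtgn,ckq] -> 11 lines: xewc ufp cgb lmkj pxyd ewb mqnxv wtgn ckq mij sqvqc

Answer: xewc
ufp
cgb
lmkj
pxyd
ewb
mqnxv
wtgn
ckq
mij
sqvqc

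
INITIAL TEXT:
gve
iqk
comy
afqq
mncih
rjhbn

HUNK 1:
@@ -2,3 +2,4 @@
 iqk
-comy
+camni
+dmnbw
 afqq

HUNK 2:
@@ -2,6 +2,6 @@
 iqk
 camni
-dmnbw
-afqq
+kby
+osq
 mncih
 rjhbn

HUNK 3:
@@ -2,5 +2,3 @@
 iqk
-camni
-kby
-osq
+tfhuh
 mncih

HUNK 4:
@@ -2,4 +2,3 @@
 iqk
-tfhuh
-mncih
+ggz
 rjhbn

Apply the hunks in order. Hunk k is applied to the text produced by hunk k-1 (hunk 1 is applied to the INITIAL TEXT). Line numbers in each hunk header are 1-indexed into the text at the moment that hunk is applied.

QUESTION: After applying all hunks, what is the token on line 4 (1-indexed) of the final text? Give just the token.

Hunk 1: at line 2 remove [comy] add [camni,dmnbw] -> 7 lines: gve iqk camni dmnbw afqq mncih rjhbn
Hunk 2: at line 2 remove [dmnbw,afqq] add [kby,osq] -> 7 lines: gve iqk camni kby osq mncih rjhbn
Hunk 3: at line 2 remove [camni,kby,osq] add [tfhuh] -> 5 lines: gve iqk tfhuh mncih rjhbn
Hunk 4: at line 2 remove [tfhuh,mncih] add [ggz] -> 4 lines: gve iqk ggz rjhbn
Final line 4: rjhbn

Answer: rjhbn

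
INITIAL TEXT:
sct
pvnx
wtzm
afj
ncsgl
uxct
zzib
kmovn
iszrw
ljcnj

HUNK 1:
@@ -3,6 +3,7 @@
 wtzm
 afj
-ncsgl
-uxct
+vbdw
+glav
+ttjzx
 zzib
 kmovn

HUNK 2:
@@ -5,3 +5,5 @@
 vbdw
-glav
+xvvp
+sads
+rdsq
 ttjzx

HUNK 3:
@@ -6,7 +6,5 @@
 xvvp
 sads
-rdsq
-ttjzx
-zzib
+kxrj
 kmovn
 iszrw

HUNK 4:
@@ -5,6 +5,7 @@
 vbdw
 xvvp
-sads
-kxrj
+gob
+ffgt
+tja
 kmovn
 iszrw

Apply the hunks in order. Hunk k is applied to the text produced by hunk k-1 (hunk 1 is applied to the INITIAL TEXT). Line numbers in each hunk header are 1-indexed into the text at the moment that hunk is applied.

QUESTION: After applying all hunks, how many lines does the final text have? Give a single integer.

Hunk 1: at line 3 remove [ncsgl,uxct] add [vbdw,glav,ttjzx] -> 11 lines: sct pvnx wtzm afj vbdw glav ttjzx zzib kmovn iszrw ljcnj
Hunk 2: at line 5 remove [glav] add [xvvp,sads,rdsq] -> 13 lines: sct pvnx wtzm afj vbdw xvvp sads rdsq ttjzx zzib kmovn iszrw ljcnj
Hunk 3: at line 6 remove [rdsq,ttjzx,zzib] add [kxrj] -> 11 lines: sct pvnx wtzm afj vbdw xvvp sads kxrj kmovn iszrw ljcnj
Hunk 4: at line 5 remove [sads,kxrj] add [gob,ffgt,tja] -> 12 lines: sct pvnx wtzm afj vbdw xvvp gob ffgt tja kmovn iszrw ljcnj
Final line count: 12

Answer: 12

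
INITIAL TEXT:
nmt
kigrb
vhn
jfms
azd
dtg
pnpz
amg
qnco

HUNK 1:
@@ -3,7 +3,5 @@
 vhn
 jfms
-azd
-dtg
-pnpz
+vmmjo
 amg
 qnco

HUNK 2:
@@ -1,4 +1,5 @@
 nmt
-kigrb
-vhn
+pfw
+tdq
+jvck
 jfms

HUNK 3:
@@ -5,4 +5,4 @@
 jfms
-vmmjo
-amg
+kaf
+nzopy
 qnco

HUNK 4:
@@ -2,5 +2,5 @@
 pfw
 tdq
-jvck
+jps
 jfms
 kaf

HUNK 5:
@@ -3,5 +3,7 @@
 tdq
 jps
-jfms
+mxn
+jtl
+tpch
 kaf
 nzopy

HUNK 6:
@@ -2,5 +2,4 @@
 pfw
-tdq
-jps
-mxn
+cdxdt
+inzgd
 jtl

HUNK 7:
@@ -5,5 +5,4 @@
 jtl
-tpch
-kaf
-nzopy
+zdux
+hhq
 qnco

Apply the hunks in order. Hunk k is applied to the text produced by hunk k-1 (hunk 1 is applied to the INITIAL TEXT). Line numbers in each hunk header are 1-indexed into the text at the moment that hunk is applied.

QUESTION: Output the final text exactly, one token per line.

Answer: nmt
pfw
cdxdt
inzgd
jtl
zdux
hhq
qnco

Derivation:
Hunk 1: at line 3 remove [azd,dtg,pnpz] add [vmmjo] -> 7 lines: nmt kigrb vhn jfms vmmjo amg qnco
Hunk 2: at line 1 remove [kigrb,vhn] add [pfw,tdq,jvck] -> 8 lines: nmt pfw tdq jvck jfms vmmjo amg qnco
Hunk 3: at line 5 remove [vmmjo,amg] add [kaf,nzopy] -> 8 lines: nmt pfw tdq jvck jfms kaf nzopy qnco
Hunk 4: at line 2 remove [jvck] add [jps] -> 8 lines: nmt pfw tdq jps jfms kaf nzopy qnco
Hunk 5: at line 3 remove [jfms] add [mxn,jtl,tpch] -> 10 lines: nmt pfw tdq jps mxn jtl tpch kaf nzopy qnco
Hunk 6: at line 2 remove [tdq,jps,mxn] add [cdxdt,inzgd] -> 9 lines: nmt pfw cdxdt inzgd jtl tpch kaf nzopy qnco
Hunk 7: at line 5 remove [tpch,kaf,nzopy] add [zdux,hhq] -> 8 lines: nmt pfw cdxdt inzgd jtl zdux hhq qnco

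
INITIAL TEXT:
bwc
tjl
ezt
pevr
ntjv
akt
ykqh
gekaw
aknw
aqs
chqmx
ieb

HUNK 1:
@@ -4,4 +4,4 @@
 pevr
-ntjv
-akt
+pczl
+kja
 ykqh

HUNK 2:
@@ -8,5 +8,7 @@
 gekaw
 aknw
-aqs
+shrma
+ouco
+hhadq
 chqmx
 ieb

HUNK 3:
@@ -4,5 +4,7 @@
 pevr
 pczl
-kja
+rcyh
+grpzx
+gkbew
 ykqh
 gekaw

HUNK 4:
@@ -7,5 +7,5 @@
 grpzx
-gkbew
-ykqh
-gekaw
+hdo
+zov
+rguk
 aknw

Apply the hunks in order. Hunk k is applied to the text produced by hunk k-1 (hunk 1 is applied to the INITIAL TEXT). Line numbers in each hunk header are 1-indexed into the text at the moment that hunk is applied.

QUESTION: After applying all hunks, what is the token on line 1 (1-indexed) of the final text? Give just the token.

Answer: bwc

Derivation:
Hunk 1: at line 4 remove [ntjv,akt] add [pczl,kja] -> 12 lines: bwc tjl ezt pevr pczl kja ykqh gekaw aknw aqs chqmx ieb
Hunk 2: at line 8 remove [aqs] add [shrma,ouco,hhadq] -> 14 lines: bwc tjl ezt pevr pczl kja ykqh gekaw aknw shrma ouco hhadq chqmx ieb
Hunk 3: at line 4 remove [kja] add [rcyh,grpzx,gkbew] -> 16 lines: bwc tjl ezt pevr pczl rcyh grpzx gkbew ykqh gekaw aknw shrma ouco hhadq chqmx ieb
Hunk 4: at line 7 remove [gkbew,ykqh,gekaw] add [hdo,zov,rguk] -> 16 lines: bwc tjl ezt pevr pczl rcyh grpzx hdo zov rguk aknw shrma ouco hhadq chqmx ieb
Final line 1: bwc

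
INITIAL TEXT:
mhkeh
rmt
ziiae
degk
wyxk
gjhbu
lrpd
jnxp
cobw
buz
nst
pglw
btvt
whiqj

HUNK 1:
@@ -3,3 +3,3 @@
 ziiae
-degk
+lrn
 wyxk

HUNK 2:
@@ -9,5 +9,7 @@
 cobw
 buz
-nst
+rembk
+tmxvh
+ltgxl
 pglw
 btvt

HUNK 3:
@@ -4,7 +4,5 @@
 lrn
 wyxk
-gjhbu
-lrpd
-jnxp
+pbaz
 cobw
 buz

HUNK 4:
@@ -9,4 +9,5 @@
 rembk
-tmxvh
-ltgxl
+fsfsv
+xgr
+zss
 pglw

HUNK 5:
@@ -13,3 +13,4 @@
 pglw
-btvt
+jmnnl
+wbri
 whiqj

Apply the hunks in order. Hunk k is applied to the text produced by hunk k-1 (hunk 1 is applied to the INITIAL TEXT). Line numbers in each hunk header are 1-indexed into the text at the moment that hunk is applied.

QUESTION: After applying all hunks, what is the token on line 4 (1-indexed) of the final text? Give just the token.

Answer: lrn

Derivation:
Hunk 1: at line 3 remove [degk] add [lrn] -> 14 lines: mhkeh rmt ziiae lrn wyxk gjhbu lrpd jnxp cobw buz nst pglw btvt whiqj
Hunk 2: at line 9 remove [nst] add [rembk,tmxvh,ltgxl] -> 16 lines: mhkeh rmt ziiae lrn wyxk gjhbu lrpd jnxp cobw buz rembk tmxvh ltgxl pglw btvt whiqj
Hunk 3: at line 4 remove [gjhbu,lrpd,jnxp] add [pbaz] -> 14 lines: mhkeh rmt ziiae lrn wyxk pbaz cobw buz rembk tmxvh ltgxl pglw btvt whiqj
Hunk 4: at line 9 remove [tmxvh,ltgxl] add [fsfsv,xgr,zss] -> 15 lines: mhkeh rmt ziiae lrn wyxk pbaz cobw buz rembk fsfsv xgr zss pglw btvt whiqj
Hunk 5: at line 13 remove [btvt] add [jmnnl,wbri] -> 16 lines: mhkeh rmt ziiae lrn wyxk pbaz cobw buz rembk fsfsv xgr zss pglw jmnnl wbri whiqj
Final line 4: lrn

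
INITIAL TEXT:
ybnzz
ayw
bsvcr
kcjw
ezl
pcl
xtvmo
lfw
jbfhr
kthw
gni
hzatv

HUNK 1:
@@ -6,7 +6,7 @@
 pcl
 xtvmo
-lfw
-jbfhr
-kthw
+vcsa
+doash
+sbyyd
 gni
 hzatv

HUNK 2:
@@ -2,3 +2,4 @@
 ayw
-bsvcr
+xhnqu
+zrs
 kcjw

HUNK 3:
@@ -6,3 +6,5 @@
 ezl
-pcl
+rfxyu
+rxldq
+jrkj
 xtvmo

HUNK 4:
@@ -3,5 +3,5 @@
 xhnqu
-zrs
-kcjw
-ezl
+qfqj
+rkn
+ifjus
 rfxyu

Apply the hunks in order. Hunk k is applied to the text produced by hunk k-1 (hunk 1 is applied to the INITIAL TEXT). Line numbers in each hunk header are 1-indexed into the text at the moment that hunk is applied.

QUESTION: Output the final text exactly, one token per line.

Answer: ybnzz
ayw
xhnqu
qfqj
rkn
ifjus
rfxyu
rxldq
jrkj
xtvmo
vcsa
doash
sbyyd
gni
hzatv

Derivation:
Hunk 1: at line 6 remove [lfw,jbfhr,kthw] add [vcsa,doash,sbyyd] -> 12 lines: ybnzz ayw bsvcr kcjw ezl pcl xtvmo vcsa doash sbyyd gni hzatv
Hunk 2: at line 2 remove [bsvcr] add [xhnqu,zrs] -> 13 lines: ybnzz ayw xhnqu zrs kcjw ezl pcl xtvmo vcsa doash sbyyd gni hzatv
Hunk 3: at line 6 remove [pcl] add [rfxyu,rxldq,jrkj] -> 15 lines: ybnzz ayw xhnqu zrs kcjw ezl rfxyu rxldq jrkj xtvmo vcsa doash sbyyd gni hzatv
Hunk 4: at line 3 remove [zrs,kcjw,ezl] add [qfqj,rkn,ifjus] -> 15 lines: ybnzz ayw xhnqu qfqj rkn ifjus rfxyu rxldq jrkj xtvmo vcsa doash sbyyd gni hzatv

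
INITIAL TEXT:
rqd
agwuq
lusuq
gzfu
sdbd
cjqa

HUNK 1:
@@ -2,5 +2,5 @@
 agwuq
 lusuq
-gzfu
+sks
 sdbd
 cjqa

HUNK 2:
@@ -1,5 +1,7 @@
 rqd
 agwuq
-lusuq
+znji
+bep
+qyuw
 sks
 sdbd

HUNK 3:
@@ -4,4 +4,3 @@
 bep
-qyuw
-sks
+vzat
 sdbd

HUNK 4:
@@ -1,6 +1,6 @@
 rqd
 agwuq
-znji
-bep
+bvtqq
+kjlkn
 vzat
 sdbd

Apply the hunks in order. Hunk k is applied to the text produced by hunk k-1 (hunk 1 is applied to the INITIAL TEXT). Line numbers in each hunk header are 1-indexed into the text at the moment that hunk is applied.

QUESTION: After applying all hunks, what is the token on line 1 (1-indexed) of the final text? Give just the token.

Hunk 1: at line 2 remove [gzfu] add [sks] -> 6 lines: rqd agwuq lusuq sks sdbd cjqa
Hunk 2: at line 1 remove [lusuq] add [znji,bep,qyuw] -> 8 lines: rqd agwuq znji bep qyuw sks sdbd cjqa
Hunk 3: at line 4 remove [qyuw,sks] add [vzat] -> 7 lines: rqd agwuq znji bep vzat sdbd cjqa
Hunk 4: at line 1 remove [znji,bep] add [bvtqq,kjlkn] -> 7 lines: rqd agwuq bvtqq kjlkn vzat sdbd cjqa
Final line 1: rqd

Answer: rqd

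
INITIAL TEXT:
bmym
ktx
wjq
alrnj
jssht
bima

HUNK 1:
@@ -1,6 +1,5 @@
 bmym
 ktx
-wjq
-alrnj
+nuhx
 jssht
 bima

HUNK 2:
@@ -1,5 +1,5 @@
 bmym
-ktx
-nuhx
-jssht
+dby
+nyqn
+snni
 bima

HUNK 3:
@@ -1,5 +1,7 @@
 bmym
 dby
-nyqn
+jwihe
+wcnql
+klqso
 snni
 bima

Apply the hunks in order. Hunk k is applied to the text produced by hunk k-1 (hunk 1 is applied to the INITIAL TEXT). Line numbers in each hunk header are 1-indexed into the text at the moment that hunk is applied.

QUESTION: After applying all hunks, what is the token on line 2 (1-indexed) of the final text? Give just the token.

Hunk 1: at line 1 remove [wjq,alrnj] add [nuhx] -> 5 lines: bmym ktx nuhx jssht bima
Hunk 2: at line 1 remove [ktx,nuhx,jssht] add [dby,nyqn,snni] -> 5 lines: bmym dby nyqn snni bima
Hunk 3: at line 1 remove [nyqn] add [jwihe,wcnql,klqso] -> 7 lines: bmym dby jwihe wcnql klqso snni bima
Final line 2: dby

Answer: dby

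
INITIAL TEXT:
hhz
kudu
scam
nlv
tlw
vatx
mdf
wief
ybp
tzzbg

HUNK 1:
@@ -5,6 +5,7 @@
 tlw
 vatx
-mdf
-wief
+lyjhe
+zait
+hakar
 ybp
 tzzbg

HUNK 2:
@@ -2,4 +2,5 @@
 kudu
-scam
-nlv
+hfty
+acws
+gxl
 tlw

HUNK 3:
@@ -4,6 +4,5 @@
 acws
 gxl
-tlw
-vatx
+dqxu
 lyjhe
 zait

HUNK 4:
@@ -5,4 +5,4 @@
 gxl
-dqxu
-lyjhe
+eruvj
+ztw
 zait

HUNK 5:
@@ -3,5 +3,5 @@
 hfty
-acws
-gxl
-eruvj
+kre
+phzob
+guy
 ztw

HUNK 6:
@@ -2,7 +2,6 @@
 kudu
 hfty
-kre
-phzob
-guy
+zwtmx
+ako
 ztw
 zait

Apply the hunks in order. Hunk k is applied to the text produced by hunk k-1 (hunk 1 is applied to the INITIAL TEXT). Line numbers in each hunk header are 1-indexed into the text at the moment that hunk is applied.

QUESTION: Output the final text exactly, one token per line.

Answer: hhz
kudu
hfty
zwtmx
ako
ztw
zait
hakar
ybp
tzzbg

Derivation:
Hunk 1: at line 5 remove [mdf,wief] add [lyjhe,zait,hakar] -> 11 lines: hhz kudu scam nlv tlw vatx lyjhe zait hakar ybp tzzbg
Hunk 2: at line 2 remove [scam,nlv] add [hfty,acws,gxl] -> 12 lines: hhz kudu hfty acws gxl tlw vatx lyjhe zait hakar ybp tzzbg
Hunk 3: at line 4 remove [tlw,vatx] add [dqxu] -> 11 lines: hhz kudu hfty acws gxl dqxu lyjhe zait hakar ybp tzzbg
Hunk 4: at line 5 remove [dqxu,lyjhe] add [eruvj,ztw] -> 11 lines: hhz kudu hfty acws gxl eruvj ztw zait hakar ybp tzzbg
Hunk 5: at line 3 remove [acws,gxl,eruvj] add [kre,phzob,guy] -> 11 lines: hhz kudu hfty kre phzob guy ztw zait hakar ybp tzzbg
Hunk 6: at line 2 remove [kre,phzob,guy] add [zwtmx,ako] -> 10 lines: hhz kudu hfty zwtmx ako ztw zait hakar ybp tzzbg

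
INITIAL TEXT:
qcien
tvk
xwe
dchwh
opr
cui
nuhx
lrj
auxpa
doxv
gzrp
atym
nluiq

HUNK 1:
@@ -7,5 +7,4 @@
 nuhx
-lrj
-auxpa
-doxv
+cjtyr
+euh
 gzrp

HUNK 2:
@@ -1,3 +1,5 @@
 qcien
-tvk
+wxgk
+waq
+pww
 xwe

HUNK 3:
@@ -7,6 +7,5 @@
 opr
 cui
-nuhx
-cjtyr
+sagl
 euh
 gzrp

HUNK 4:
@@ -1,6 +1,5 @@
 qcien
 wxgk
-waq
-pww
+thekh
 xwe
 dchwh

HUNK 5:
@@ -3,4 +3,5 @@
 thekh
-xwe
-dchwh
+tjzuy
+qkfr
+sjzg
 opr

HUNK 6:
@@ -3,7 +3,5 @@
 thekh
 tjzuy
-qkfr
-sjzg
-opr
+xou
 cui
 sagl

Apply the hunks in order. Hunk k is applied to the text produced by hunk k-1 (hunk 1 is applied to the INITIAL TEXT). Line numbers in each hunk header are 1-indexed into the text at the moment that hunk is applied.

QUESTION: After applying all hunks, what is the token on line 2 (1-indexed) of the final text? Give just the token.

Hunk 1: at line 7 remove [lrj,auxpa,doxv] add [cjtyr,euh] -> 12 lines: qcien tvk xwe dchwh opr cui nuhx cjtyr euh gzrp atym nluiq
Hunk 2: at line 1 remove [tvk] add [wxgk,waq,pww] -> 14 lines: qcien wxgk waq pww xwe dchwh opr cui nuhx cjtyr euh gzrp atym nluiq
Hunk 3: at line 7 remove [nuhx,cjtyr] add [sagl] -> 13 lines: qcien wxgk waq pww xwe dchwh opr cui sagl euh gzrp atym nluiq
Hunk 4: at line 1 remove [waq,pww] add [thekh] -> 12 lines: qcien wxgk thekh xwe dchwh opr cui sagl euh gzrp atym nluiq
Hunk 5: at line 3 remove [xwe,dchwh] add [tjzuy,qkfr,sjzg] -> 13 lines: qcien wxgk thekh tjzuy qkfr sjzg opr cui sagl euh gzrp atym nluiq
Hunk 6: at line 3 remove [qkfr,sjzg,opr] add [xou] -> 11 lines: qcien wxgk thekh tjzuy xou cui sagl euh gzrp atym nluiq
Final line 2: wxgk

Answer: wxgk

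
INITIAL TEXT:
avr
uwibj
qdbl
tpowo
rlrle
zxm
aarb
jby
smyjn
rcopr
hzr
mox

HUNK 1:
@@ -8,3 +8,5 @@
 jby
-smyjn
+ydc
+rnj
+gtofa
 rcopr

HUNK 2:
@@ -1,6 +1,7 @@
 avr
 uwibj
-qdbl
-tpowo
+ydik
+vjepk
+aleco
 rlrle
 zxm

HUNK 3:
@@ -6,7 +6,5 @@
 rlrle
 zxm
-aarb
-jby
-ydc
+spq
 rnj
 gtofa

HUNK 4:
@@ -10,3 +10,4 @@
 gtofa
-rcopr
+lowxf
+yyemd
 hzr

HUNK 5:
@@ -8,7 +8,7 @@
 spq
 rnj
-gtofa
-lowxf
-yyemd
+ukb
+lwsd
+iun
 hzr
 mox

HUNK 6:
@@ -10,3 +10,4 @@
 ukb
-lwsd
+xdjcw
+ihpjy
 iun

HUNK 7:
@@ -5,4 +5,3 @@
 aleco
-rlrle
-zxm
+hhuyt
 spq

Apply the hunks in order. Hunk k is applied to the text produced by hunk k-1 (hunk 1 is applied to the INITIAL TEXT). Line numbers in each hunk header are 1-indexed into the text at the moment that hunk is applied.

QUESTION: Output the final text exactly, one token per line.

Answer: avr
uwibj
ydik
vjepk
aleco
hhuyt
spq
rnj
ukb
xdjcw
ihpjy
iun
hzr
mox

Derivation:
Hunk 1: at line 8 remove [smyjn] add [ydc,rnj,gtofa] -> 14 lines: avr uwibj qdbl tpowo rlrle zxm aarb jby ydc rnj gtofa rcopr hzr mox
Hunk 2: at line 1 remove [qdbl,tpowo] add [ydik,vjepk,aleco] -> 15 lines: avr uwibj ydik vjepk aleco rlrle zxm aarb jby ydc rnj gtofa rcopr hzr mox
Hunk 3: at line 6 remove [aarb,jby,ydc] add [spq] -> 13 lines: avr uwibj ydik vjepk aleco rlrle zxm spq rnj gtofa rcopr hzr mox
Hunk 4: at line 10 remove [rcopr] add [lowxf,yyemd] -> 14 lines: avr uwibj ydik vjepk aleco rlrle zxm spq rnj gtofa lowxf yyemd hzr mox
Hunk 5: at line 8 remove [gtofa,lowxf,yyemd] add [ukb,lwsd,iun] -> 14 lines: avr uwibj ydik vjepk aleco rlrle zxm spq rnj ukb lwsd iun hzr mox
Hunk 6: at line 10 remove [lwsd] add [xdjcw,ihpjy] -> 15 lines: avr uwibj ydik vjepk aleco rlrle zxm spq rnj ukb xdjcw ihpjy iun hzr mox
Hunk 7: at line 5 remove [rlrle,zxm] add [hhuyt] -> 14 lines: avr uwibj ydik vjepk aleco hhuyt spq rnj ukb xdjcw ihpjy iun hzr mox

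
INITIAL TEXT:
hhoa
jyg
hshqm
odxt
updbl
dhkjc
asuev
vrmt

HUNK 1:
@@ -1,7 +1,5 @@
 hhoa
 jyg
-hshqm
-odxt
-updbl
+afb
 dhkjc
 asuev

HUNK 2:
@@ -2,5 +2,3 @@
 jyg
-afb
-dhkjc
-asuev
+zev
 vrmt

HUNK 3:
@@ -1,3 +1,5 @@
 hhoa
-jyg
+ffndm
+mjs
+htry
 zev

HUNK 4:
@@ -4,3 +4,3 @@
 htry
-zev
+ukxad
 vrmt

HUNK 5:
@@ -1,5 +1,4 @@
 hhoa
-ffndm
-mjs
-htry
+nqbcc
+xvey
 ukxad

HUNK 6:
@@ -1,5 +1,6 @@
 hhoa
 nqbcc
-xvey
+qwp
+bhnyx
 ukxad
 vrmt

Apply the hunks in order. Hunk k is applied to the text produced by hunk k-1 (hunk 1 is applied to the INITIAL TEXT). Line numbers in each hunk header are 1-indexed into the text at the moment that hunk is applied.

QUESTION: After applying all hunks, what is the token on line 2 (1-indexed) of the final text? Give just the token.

Answer: nqbcc

Derivation:
Hunk 1: at line 1 remove [hshqm,odxt,updbl] add [afb] -> 6 lines: hhoa jyg afb dhkjc asuev vrmt
Hunk 2: at line 2 remove [afb,dhkjc,asuev] add [zev] -> 4 lines: hhoa jyg zev vrmt
Hunk 3: at line 1 remove [jyg] add [ffndm,mjs,htry] -> 6 lines: hhoa ffndm mjs htry zev vrmt
Hunk 4: at line 4 remove [zev] add [ukxad] -> 6 lines: hhoa ffndm mjs htry ukxad vrmt
Hunk 5: at line 1 remove [ffndm,mjs,htry] add [nqbcc,xvey] -> 5 lines: hhoa nqbcc xvey ukxad vrmt
Hunk 6: at line 1 remove [xvey] add [qwp,bhnyx] -> 6 lines: hhoa nqbcc qwp bhnyx ukxad vrmt
Final line 2: nqbcc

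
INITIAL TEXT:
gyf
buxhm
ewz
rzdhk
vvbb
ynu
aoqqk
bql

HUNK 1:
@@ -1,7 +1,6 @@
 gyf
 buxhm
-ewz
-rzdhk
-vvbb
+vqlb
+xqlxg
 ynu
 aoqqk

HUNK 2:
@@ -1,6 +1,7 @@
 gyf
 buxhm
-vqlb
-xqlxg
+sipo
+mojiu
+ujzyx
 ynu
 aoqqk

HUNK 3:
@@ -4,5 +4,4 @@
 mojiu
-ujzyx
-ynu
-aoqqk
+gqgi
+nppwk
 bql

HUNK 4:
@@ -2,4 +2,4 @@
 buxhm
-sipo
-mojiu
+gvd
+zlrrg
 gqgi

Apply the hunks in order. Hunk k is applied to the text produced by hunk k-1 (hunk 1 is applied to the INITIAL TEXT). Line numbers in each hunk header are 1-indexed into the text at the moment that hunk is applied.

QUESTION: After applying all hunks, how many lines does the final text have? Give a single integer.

Answer: 7

Derivation:
Hunk 1: at line 1 remove [ewz,rzdhk,vvbb] add [vqlb,xqlxg] -> 7 lines: gyf buxhm vqlb xqlxg ynu aoqqk bql
Hunk 2: at line 1 remove [vqlb,xqlxg] add [sipo,mojiu,ujzyx] -> 8 lines: gyf buxhm sipo mojiu ujzyx ynu aoqqk bql
Hunk 3: at line 4 remove [ujzyx,ynu,aoqqk] add [gqgi,nppwk] -> 7 lines: gyf buxhm sipo mojiu gqgi nppwk bql
Hunk 4: at line 2 remove [sipo,mojiu] add [gvd,zlrrg] -> 7 lines: gyf buxhm gvd zlrrg gqgi nppwk bql
Final line count: 7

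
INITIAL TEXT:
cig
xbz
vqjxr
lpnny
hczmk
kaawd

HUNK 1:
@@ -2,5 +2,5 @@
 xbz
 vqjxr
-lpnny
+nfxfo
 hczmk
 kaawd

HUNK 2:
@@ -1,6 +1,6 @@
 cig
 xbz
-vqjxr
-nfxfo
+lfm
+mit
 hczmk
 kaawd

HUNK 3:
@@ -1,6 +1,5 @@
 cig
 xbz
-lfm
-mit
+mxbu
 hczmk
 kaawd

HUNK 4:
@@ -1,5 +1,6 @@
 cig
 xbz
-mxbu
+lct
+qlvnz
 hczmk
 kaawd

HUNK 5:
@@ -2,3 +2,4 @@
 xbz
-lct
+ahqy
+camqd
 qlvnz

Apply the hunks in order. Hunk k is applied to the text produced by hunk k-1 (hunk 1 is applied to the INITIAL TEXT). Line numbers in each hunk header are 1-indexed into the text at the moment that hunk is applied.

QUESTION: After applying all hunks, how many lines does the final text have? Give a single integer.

Hunk 1: at line 2 remove [lpnny] add [nfxfo] -> 6 lines: cig xbz vqjxr nfxfo hczmk kaawd
Hunk 2: at line 1 remove [vqjxr,nfxfo] add [lfm,mit] -> 6 lines: cig xbz lfm mit hczmk kaawd
Hunk 3: at line 1 remove [lfm,mit] add [mxbu] -> 5 lines: cig xbz mxbu hczmk kaawd
Hunk 4: at line 1 remove [mxbu] add [lct,qlvnz] -> 6 lines: cig xbz lct qlvnz hczmk kaawd
Hunk 5: at line 2 remove [lct] add [ahqy,camqd] -> 7 lines: cig xbz ahqy camqd qlvnz hczmk kaawd
Final line count: 7

Answer: 7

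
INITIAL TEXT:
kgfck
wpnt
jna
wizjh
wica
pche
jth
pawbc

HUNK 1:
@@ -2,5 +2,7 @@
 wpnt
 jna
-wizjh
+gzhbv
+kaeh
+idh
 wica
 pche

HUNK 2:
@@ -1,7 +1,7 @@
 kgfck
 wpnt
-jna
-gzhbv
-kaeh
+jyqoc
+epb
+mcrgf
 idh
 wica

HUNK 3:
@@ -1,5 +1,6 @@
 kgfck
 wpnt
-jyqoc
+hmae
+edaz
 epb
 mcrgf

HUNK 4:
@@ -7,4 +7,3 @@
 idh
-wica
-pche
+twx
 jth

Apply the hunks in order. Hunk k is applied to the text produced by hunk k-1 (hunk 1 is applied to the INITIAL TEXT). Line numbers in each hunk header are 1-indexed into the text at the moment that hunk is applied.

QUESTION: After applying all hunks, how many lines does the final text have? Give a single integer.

Hunk 1: at line 2 remove [wizjh] add [gzhbv,kaeh,idh] -> 10 lines: kgfck wpnt jna gzhbv kaeh idh wica pche jth pawbc
Hunk 2: at line 1 remove [jna,gzhbv,kaeh] add [jyqoc,epb,mcrgf] -> 10 lines: kgfck wpnt jyqoc epb mcrgf idh wica pche jth pawbc
Hunk 3: at line 1 remove [jyqoc] add [hmae,edaz] -> 11 lines: kgfck wpnt hmae edaz epb mcrgf idh wica pche jth pawbc
Hunk 4: at line 7 remove [wica,pche] add [twx] -> 10 lines: kgfck wpnt hmae edaz epb mcrgf idh twx jth pawbc
Final line count: 10

Answer: 10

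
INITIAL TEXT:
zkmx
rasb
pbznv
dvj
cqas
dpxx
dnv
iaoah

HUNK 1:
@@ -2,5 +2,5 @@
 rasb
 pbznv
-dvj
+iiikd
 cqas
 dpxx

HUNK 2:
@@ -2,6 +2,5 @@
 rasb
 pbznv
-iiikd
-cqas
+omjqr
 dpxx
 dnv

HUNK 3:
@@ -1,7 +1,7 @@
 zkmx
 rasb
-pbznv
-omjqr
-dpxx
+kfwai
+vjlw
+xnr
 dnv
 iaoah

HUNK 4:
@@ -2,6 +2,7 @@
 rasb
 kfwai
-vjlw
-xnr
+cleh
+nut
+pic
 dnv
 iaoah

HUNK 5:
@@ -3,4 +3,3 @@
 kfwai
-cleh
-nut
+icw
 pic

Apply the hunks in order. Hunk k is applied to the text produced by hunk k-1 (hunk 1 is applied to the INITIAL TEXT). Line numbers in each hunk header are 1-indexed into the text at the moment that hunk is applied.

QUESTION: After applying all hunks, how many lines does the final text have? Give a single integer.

Answer: 7

Derivation:
Hunk 1: at line 2 remove [dvj] add [iiikd] -> 8 lines: zkmx rasb pbznv iiikd cqas dpxx dnv iaoah
Hunk 2: at line 2 remove [iiikd,cqas] add [omjqr] -> 7 lines: zkmx rasb pbznv omjqr dpxx dnv iaoah
Hunk 3: at line 1 remove [pbznv,omjqr,dpxx] add [kfwai,vjlw,xnr] -> 7 lines: zkmx rasb kfwai vjlw xnr dnv iaoah
Hunk 4: at line 2 remove [vjlw,xnr] add [cleh,nut,pic] -> 8 lines: zkmx rasb kfwai cleh nut pic dnv iaoah
Hunk 5: at line 3 remove [cleh,nut] add [icw] -> 7 lines: zkmx rasb kfwai icw pic dnv iaoah
Final line count: 7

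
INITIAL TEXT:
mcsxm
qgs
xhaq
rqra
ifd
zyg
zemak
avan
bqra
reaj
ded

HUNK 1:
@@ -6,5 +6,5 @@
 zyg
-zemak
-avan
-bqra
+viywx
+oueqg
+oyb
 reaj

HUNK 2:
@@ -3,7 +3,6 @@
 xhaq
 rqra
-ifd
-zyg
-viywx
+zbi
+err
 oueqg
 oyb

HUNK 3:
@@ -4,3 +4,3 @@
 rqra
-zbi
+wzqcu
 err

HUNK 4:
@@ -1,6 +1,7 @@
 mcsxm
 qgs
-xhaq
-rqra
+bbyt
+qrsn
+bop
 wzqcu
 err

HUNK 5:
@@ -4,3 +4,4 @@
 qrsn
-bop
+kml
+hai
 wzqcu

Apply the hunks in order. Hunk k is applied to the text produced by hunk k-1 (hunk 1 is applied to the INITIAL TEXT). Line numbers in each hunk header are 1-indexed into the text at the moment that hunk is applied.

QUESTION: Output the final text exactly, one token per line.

Answer: mcsxm
qgs
bbyt
qrsn
kml
hai
wzqcu
err
oueqg
oyb
reaj
ded

Derivation:
Hunk 1: at line 6 remove [zemak,avan,bqra] add [viywx,oueqg,oyb] -> 11 lines: mcsxm qgs xhaq rqra ifd zyg viywx oueqg oyb reaj ded
Hunk 2: at line 3 remove [ifd,zyg,viywx] add [zbi,err] -> 10 lines: mcsxm qgs xhaq rqra zbi err oueqg oyb reaj ded
Hunk 3: at line 4 remove [zbi] add [wzqcu] -> 10 lines: mcsxm qgs xhaq rqra wzqcu err oueqg oyb reaj ded
Hunk 4: at line 1 remove [xhaq,rqra] add [bbyt,qrsn,bop] -> 11 lines: mcsxm qgs bbyt qrsn bop wzqcu err oueqg oyb reaj ded
Hunk 5: at line 4 remove [bop] add [kml,hai] -> 12 lines: mcsxm qgs bbyt qrsn kml hai wzqcu err oueqg oyb reaj ded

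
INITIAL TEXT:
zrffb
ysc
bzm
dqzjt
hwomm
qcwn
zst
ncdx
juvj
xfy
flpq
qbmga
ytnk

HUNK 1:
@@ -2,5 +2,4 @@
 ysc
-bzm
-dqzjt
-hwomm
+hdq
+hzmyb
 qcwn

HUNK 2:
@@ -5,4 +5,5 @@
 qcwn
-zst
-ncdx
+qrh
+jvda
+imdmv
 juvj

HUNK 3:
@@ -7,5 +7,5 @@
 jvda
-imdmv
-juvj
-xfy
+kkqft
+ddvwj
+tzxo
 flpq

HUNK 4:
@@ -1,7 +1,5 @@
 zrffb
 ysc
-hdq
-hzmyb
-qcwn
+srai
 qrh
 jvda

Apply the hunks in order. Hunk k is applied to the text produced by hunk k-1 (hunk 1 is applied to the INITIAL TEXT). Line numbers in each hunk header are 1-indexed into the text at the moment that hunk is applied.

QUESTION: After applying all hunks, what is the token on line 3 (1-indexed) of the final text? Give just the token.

Hunk 1: at line 2 remove [bzm,dqzjt,hwomm] add [hdq,hzmyb] -> 12 lines: zrffb ysc hdq hzmyb qcwn zst ncdx juvj xfy flpq qbmga ytnk
Hunk 2: at line 5 remove [zst,ncdx] add [qrh,jvda,imdmv] -> 13 lines: zrffb ysc hdq hzmyb qcwn qrh jvda imdmv juvj xfy flpq qbmga ytnk
Hunk 3: at line 7 remove [imdmv,juvj,xfy] add [kkqft,ddvwj,tzxo] -> 13 lines: zrffb ysc hdq hzmyb qcwn qrh jvda kkqft ddvwj tzxo flpq qbmga ytnk
Hunk 4: at line 1 remove [hdq,hzmyb,qcwn] add [srai] -> 11 lines: zrffb ysc srai qrh jvda kkqft ddvwj tzxo flpq qbmga ytnk
Final line 3: srai

Answer: srai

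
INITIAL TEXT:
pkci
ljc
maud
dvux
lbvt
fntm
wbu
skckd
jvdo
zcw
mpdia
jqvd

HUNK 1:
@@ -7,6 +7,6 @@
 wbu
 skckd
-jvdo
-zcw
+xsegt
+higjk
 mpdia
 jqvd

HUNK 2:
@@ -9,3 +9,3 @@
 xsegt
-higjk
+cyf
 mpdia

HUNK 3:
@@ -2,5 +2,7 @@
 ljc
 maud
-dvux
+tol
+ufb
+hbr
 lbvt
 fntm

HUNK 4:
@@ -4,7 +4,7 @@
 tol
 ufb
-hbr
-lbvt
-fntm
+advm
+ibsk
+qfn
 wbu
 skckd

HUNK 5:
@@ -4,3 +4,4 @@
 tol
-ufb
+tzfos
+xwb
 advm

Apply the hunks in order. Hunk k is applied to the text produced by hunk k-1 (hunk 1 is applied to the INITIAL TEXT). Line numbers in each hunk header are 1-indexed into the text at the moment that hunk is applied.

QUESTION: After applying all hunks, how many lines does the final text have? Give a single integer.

Answer: 15

Derivation:
Hunk 1: at line 7 remove [jvdo,zcw] add [xsegt,higjk] -> 12 lines: pkci ljc maud dvux lbvt fntm wbu skckd xsegt higjk mpdia jqvd
Hunk 2: at line 9 remove [higjk] add [cyf] -> 12 lines: pkci ljc maud dvux lbvt fntm wbu skckd xsegt cyf mpdia jqvd
Hunk 3: at line 2 remove [dvux] add [tol,ufb,hbr] -> 14 lines: pkci ljc maud tol ufb hbr lbvt fntm wbu skckd xsegt cyf mpdia jqvd
Hunk 4: at line 4 remove [hbr,lbvt,fntm] add [advm,ibsk,qfn] -> 14 lines: pkci ljc maud tol ufb advm ibsk qfn wbu skckd xsegt cyf mpdia jqvd
Hunk 5: at line 4 remove [ufb] add [tzfos,xwb] -> 15 lines: pkci ljc maud tol tzfos xwb advm ibsk qfn wbu skckd xsegt cyf mpdia jqvd
Final line count: 15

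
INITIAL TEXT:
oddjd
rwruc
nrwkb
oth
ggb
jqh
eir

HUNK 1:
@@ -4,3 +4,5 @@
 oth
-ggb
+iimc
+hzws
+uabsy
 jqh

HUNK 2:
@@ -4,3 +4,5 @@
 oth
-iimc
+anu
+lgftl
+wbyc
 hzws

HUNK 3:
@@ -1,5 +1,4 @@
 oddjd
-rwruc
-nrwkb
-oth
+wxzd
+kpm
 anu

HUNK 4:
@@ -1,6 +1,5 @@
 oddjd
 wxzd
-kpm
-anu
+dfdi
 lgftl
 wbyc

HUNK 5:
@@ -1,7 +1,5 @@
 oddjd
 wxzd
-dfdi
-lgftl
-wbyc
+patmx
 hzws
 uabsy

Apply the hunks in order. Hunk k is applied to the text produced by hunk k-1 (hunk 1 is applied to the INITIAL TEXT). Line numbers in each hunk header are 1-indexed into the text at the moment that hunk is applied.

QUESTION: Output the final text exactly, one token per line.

Hunk 1: at line 4 remove [ggb] add [iimc,hzws,uabsy] -> 9 lines: oddjd rwruc nrwkb oth iimc hzws uabsy jqh eir
Hunk 2: at line 4 remove [iimc] add [anu,lgftl,wbyc] -> 11 lines: oddjd rwruc nrwkb oth anu lgftl wbyc hzws uabsy jqh eir
Hunk 3: at line 1 remove [rwruc,nrwkb,oth] add [wxzd,kpm] -> 10 lines: oddjd wxzd kpm anu lgftl wbyc hzws uabsy jqh eir
Hunk 4: at line 1 remove [kpm,anu] add [dfdi] -> 9 lines: oddjd wxzd dfdi lgftl wbyc hzws uabsy jqh eir
Hunk 5: at line 1 remove [dfdi,lgftl,wbyc] add [patmx] -> 7 lines: oddjd wxzd patmx hzws uabsy jqh eir

Answer: oddjd
wxzd
patmx
hzws
uabsy
jqh
eir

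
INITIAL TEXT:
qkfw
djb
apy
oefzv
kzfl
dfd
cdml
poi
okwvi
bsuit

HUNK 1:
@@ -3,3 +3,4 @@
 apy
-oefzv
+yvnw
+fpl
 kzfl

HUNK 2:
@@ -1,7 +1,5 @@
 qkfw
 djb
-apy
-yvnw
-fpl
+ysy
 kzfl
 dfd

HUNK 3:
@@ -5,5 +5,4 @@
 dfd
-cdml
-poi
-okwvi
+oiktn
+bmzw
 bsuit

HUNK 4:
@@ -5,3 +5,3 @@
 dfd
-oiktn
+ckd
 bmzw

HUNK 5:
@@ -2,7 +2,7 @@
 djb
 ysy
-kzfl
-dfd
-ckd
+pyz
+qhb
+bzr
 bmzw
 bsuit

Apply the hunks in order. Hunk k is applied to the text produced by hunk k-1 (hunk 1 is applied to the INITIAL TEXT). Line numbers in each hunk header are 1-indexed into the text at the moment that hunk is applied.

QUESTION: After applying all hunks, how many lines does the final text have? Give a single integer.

Hunk 1: at line 3 remove [oefzv] add [yvnw,fpl] -> 11 lines: qkfw djb apy yvnw fpl kzfl dfd cdml poi okwvi bsuit
Hunk 2: at line 1 remove [apy,yvnw,fpl] add [ysy] -> 9 lines: qkfw djb ysy kzfl dfd cdml poi okwvi bsuit
Hunk 3: at line 5 remove [cdml,poi,okwvi] add [oiktn,bmzw] -> 8 lines: qkfw djb ysy kzfl dfd oiktn bmzw bsuit
Hunk 4: at line 5 remove [oiktn] add [ckd] -> 8 lines: qkfw djb ysy kzfl dfd ckd bmzw bsuit
Hunk 5: at line 2 remove [kzfl,dfd,ckd] add [pyz,qhb,bzr] -> 8 lines: qkfw djb ysy pyz qhb bzr bmzw bsuit
Final line count: 8

Answer: 8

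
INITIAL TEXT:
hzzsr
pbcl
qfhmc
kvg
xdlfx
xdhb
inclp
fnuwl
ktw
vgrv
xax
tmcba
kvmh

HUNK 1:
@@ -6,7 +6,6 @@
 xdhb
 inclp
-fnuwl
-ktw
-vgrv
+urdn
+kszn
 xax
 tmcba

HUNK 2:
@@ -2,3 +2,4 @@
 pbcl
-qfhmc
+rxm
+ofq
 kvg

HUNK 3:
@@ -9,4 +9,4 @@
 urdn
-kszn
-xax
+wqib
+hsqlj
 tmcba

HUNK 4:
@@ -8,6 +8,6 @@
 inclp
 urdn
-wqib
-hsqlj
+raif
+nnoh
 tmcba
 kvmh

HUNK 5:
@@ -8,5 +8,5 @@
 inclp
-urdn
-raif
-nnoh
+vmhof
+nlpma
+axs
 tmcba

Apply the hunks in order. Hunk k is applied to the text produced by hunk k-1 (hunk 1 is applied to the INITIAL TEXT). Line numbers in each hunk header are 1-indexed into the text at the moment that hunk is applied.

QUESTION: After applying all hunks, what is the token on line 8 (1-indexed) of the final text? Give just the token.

Hunk 1: at line 6 remove [fnuwl,ktw,vgrv] add [urdn,kszn] -> 12 lines: hzzsr pbcl qfhmc kvg xdlfx xdhb inclp urdn kszn xax tmcba kvmh
Hunk 2: at line 2 remove [qfhmc] add [rxm,ofq] -> 13 lines: hzzsr pbcl rxm ofq kvg xdlfx xdhb inclp urdn kszn xax tmcba kvmh
Hunk 3: at line 9 remove [kszn,xax] add [wqib,hsqlj] -> 13 lines: hzzsr pbcl rxm ofq kvg xdlfx xdhb inclp urdn wqib hsqlj tmcba kvmh
Hunk 4: at line 8 remove [wqib,hsqlj] add [raif,nnoh] -> 13 lines: hzzsr pbcl rxm ofq kvg xdlfx xdhb inclp urdn raif nnoh tmcba kvmh
Hunk 5: at line 8 remove [urdn,raif,nnoh] add [vmhof,nlpma,axs] -> 13 lines: hzzsr pbcl rxm ofq kvg xdlfx xdhb inclp vmhof nlpma axs tmcba kvmh
Final line 8: inclp

Answer: inclp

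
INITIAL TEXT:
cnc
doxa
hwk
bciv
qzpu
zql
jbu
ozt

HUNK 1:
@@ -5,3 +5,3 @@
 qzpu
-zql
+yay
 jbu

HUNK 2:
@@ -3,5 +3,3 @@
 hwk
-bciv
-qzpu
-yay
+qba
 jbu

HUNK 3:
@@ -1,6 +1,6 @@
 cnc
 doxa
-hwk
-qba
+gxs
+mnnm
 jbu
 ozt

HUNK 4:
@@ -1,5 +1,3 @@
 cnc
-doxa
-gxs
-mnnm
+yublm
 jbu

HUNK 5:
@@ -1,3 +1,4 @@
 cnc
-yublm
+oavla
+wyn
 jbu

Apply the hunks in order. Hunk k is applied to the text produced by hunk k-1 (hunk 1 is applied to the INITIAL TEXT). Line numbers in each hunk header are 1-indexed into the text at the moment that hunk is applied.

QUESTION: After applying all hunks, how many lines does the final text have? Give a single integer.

Hunk 1: at line 5 remove [zql] add [yay] -> 8 lines: cnc doxa hwk bciv qzpu yay jbu ozt
Hunk 2: at line 3 remove [bciv,qzpu,yay] add [qba] -> 6 lines: cnc doxa hwk qba jbu ozt
Hunk 3: at line 1 remove [hwk,qba] add [gxs,mnnm] -> 6 lines: cnc doxa gxs mnnm jbu ozt
Hunk 4: at line 1 remove [doxa,gxs,mnnm] add [yublm] -> 4 lines: cnc yublm jbu ozt
Hunk 5: at line 1 remove [yublm] add [oavla,wyn] -> 5 lines: cnc oavla wyn jbu ozt
Final line count: 5

Answer: 5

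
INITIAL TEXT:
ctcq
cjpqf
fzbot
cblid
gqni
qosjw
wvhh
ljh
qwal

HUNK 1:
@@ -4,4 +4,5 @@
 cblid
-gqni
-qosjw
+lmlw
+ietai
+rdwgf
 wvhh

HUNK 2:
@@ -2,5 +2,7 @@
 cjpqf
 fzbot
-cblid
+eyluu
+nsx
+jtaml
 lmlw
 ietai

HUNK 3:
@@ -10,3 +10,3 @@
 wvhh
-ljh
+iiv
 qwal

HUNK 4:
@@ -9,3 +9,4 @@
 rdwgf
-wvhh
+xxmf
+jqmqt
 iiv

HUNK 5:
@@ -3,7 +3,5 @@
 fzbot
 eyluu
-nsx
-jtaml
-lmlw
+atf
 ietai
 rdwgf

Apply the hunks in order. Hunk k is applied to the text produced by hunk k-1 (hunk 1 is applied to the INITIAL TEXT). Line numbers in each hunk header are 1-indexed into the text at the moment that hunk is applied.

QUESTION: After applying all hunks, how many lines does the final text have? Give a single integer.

Answer: 11

Derivation:
Hunk 1: at line 4 remove [gqni,qosjw] add [lmlw,ietai,rdwgf] -> 10 lines: ctcq cjpqf fzbot cblid lmlw ietai rdwgf wvhh ljh qwal
Hunk 2: at line 2 remove [cblid] add [eyluu,nsx,jtaml] -> 12 lines: ctcq cjpqf fzbot eyluu nsx jtaml lmlw ietai rdwgf wvhh ljh qwal
Hunk 3: at line 10 remove [ljh] add [iiv] -> 12 lines: ctcq cjpqf fzbot eyluu nsx jtaml lmlw ietai rdwgf wvhh iiv qwal
Hunk 4: at line 9 remove [wvhh] add [xxmf,jqmqt] -> 13 lines: ctcq cjpqf fzbot eyluu nsx jtaml lmlw ietai rdwgf xxmf jqmqt iiv qwal
Hunk 5: at line 3 remove [nsx,jtaml,lmlw] add [atf] -> 11 lines: ctcq cjpqf fzbot eyluu atf ietai rdwgf xxmf jqmqt iiv qwal
Final line count: 11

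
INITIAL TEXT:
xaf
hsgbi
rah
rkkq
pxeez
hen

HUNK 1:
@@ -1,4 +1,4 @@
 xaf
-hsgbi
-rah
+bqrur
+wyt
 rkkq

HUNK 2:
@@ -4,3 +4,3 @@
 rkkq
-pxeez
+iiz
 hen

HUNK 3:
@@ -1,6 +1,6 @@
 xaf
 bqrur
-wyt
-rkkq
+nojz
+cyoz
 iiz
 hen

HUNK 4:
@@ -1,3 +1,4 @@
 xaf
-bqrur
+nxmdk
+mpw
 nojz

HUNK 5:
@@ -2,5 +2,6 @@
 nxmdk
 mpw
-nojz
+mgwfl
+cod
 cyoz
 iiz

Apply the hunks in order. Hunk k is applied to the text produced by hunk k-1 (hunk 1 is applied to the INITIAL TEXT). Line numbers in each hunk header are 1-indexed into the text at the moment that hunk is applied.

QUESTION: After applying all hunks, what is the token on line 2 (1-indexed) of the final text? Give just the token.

Hunk 1: at line 1 remove [hsgbi,rah] add [bqrur,wyt] -> 6 lines: xaf bqrur wyt rkkq pxeez hen
Hunk 2: at line 4 remove [pxeez] add [iiz] -> 6 lines: xaf bqrur wyt rkkq iiz hen
Hunk 3: at line 1 remove [wyt,rkkq] add [nojz,cyoz] -> 6 lines: xaf bqrur nojz cyoz iiz hen
Hunk 4: at line 1 remove [bqrur] add [nxmdk,mpw] -> 7 lines: xaf nxmdk mpw nojz cyoz iiz hen
Hunk 5: at line 2 remove [nojz] add [mgwfl,cod] -> 8 lines: xaf nxmdk mpw mgwfl cod cyoz iiz hen
Final line 2: nxmdk

Answer: nxmdk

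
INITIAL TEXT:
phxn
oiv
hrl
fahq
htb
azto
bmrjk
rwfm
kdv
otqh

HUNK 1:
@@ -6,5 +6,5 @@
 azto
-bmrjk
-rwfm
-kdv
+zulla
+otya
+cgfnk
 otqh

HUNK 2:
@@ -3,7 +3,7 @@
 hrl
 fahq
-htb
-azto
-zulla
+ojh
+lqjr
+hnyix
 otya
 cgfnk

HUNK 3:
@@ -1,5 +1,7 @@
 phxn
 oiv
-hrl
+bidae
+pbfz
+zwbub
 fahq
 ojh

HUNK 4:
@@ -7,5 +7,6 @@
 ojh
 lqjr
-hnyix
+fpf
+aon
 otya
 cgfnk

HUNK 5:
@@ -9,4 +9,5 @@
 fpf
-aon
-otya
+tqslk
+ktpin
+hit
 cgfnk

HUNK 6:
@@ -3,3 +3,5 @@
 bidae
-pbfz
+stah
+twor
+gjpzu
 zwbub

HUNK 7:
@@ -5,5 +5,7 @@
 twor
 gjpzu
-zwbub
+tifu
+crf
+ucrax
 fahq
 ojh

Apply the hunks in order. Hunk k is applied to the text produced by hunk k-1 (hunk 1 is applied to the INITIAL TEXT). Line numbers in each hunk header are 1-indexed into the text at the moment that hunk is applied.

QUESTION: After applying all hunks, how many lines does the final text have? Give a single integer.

Answer: 18

Derivation:
Hunk 1: at line 6 remove [bmrjk,rwfm,kdv] add [zulla,otya,cgfnk] -> 10 lines: phxn oiv hrl fahq htb azto zulla otya cgfnk otqh
Hunk 2: at line 3 remove [htb,azto,zulla] add [ojh,lqjr,hnyix] -> 10 lines: phxn oiv hrl fahq ojh lqjr hnyix otya cgfnk otqh
Hunk 3: at line 1 remove [hrl] add [bidae,pbfz,zwbub] -> 12 lines: phxn oiv bidae pbfz zwbub fahq ojh lqjr hnyix otya cgfnk otqh
Hunk 4: at line 7 remove [hnyix] add [fpf,aon] -> 13 lines: phxn oiv bidae pbfz zwbub fahq ojh lqjr fpf aon otya cgfnk otqh
Hunk 5: at line 9 remove [aon,otya] add [tqslk,ktpin,hit] -> 14 lines: phxn oiv bidae pbfz zwbub fahq ojh lqjr fpf tqslk ktpin hit cgfnk otqh
Hunk 6: at line 3 remove [pbfz] add [stah,twor,gjpzu] -> 16 lines: phxn oiv bidae stah twor gjpzu zwbub fahq ojh lqjr fpf tqslk ktpin hit cgfnk otqh
Hunk 7: at line 5 remove [zwbub] add [tifu,crf,ucrax] -> 18 lines: phxn oiv bidae stah twor gjpzu tifu crf ucrax fahq ojh lqjr fpf tqslk ktpin hit cgfnk otqh
Final line count: 18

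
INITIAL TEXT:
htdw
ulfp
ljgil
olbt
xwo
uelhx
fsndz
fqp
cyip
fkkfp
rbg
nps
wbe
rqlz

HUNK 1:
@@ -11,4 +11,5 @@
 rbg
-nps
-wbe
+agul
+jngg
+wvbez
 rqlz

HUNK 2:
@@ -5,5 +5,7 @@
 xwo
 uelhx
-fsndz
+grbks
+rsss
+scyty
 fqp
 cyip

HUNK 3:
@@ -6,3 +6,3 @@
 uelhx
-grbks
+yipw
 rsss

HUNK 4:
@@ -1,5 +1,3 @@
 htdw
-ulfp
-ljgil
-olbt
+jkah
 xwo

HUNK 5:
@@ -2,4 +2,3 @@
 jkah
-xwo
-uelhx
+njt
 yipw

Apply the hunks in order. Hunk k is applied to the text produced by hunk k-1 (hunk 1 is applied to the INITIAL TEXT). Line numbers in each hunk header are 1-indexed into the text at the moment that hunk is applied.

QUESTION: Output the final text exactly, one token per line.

Answer: htdw
jkah
njt
yipw
rsss
scyty
fqp
cyip
fkkfp
rbg
agul
jngg
wvbez
rqlz

Derivation:
Hunk 1: at line 11 remove [nps,wbe] add [agul,jngg,wvbez] -> 15 lines: htdw ulfp ljgil olbt xwo uelhx fsndz fqp cyip fkkfp rbg agul jngg wvbez rqlz
Hunk 2: at line 5 remove [fsndz] add [grbks,rsss,scyty] -> 17 lines: htdw ulfp ljgil olbt xwo uelhx grbks rsss scyty fqp cyip fkkfp rbg agul jngg wvbez rqlz
Hunk 3: at line 6 remove [grbks] add [yipw] -> 17 lines: htdw ulfp ljgil olbt xwo uelhx yipw rsss scyty fqp cyip fkkfp rbg agul jngg wvbez rqlz
Hunk 4: at line 1 remove [ulfp,ljgil,olbt] add [jkah] -> 15 lines: htdw jkah xwo uelhx yipw rsss scyty fqp cyip fkkfp rbg agul jngg wvbez rqlz
Hunk 5: at line 2 remove [xwo,uelhx] add [njt] -> 14 lines: htdw jkah njt yipw rsss scyty fqp cyip fkkfp rbg agul jngg wvbez rqlz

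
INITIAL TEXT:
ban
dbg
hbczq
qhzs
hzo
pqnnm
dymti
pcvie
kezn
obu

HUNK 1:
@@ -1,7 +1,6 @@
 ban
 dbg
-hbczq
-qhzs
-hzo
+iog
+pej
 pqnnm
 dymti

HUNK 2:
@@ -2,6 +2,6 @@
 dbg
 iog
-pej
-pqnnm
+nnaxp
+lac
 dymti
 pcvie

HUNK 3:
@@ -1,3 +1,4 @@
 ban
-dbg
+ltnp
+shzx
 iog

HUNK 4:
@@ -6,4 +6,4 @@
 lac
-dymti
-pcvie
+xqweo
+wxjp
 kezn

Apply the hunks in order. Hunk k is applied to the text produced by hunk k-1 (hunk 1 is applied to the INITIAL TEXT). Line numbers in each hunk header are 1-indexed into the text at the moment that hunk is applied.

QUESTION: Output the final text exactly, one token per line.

Hunk 1: at line 1 remove [hbczq,qhzs,hzo] add [iog,pej] -> 9 lines: ban dbg iog pej pqnnm dymti pcvie kezn obu
Hunk 2: at line 2 remove [pej,pqnnm] add [nnaxp,lac] -> 9 lines: ban dbg iog nnaxp lac dymti pcvie kezn obu
Hunk 3: at line 1 remove [dbg] add [ltnp,shzx] -> 10 lines: ban ltnp shzx iog nnaxp lac dymti pcvie kezn obu
Hunk 4: at line 6 remove [dymti,pcvie] add [xqweo,wxjp] -> 10 lines: ban ltnp shzx iog nnaxp lac xqweo wxjp kezn obu

Answer: ban
ltnp
shzx
iog
nnaxp
lac
xqweo
wxjp
kezn
obu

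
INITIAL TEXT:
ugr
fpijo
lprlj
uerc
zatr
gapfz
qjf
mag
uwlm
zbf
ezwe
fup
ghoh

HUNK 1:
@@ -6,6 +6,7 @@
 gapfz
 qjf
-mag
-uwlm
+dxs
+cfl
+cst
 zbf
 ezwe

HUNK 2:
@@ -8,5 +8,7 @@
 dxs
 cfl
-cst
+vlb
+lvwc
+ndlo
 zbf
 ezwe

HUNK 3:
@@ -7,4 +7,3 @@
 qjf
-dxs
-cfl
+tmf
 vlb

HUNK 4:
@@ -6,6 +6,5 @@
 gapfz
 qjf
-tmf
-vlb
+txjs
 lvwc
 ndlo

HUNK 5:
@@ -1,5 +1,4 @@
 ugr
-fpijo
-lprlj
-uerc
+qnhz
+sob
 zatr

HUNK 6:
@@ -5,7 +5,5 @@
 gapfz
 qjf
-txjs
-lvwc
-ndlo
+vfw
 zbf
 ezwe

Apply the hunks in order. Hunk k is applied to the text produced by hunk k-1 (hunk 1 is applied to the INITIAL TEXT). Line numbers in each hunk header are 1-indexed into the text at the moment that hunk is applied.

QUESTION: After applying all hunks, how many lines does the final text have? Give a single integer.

Hunk 1: at line 6 remove [mag,uwlm] add [dxs,cfl,cst] -> 14 lines: ugr fpijo lprlj uerc zatr gapfz qjf dxs cfl cst zbf ezwe fup ghoh
Hunk 2: at line 8 remove [cst] add [vlb,lvwc,ndlo] -> 16 lines: ugr fpijo lprlj uerc zatr gapfz qjf dxs cfl vlb lvwc ndlo zbf ezwe fup ghoh
Hunk 3: at line 7 remove [dxs,cfl] add [tmf] -> 15 lines: ugr fpijo lprlj uerc zatr gapfz qjf tmf vlb lvwc ndlo zbf ezwe fup ghoh
Hunk 4: at line 6 remove [tmf,vlb] add [txjs] -> 14 lines: ugr fpijo lprlj uerc zatr gapfz qjf txjs lvwc ndlo zbf ezwe fup ghoh
Hunk 5: at line 1 remove [fpijo,lprlj,uerc] add [qnhz,sob] -> 13 lines: ugr qnhz sob zatr gapfz qjf txjs lvwc ndlo zbf ezwe fup ghoh
Hunk 6: at line 5 remove [txjs,lvwc,ndlo] add [vfw] -> 11 lines: ugr qnhz sob zatr gapfz qjf vfw zbf ezwe fup ghoh
Final line count: 11

Answer: 11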